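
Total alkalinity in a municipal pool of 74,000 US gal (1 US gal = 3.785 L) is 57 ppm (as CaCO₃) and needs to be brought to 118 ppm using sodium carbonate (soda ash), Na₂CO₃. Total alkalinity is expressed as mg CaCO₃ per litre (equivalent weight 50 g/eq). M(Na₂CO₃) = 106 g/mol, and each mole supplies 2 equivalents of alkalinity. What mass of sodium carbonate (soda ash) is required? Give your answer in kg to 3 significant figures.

18.1 kg

Volume: 74,000 US gal × 3.785 L/gal = 280,090 L.
Alkalinity to add: (118 − 57) = 61 mg/L as CaCO₃ × 280,090 L = 17,090 g as CaCO₃.
Equivalents: 17,090 g ÷ 50 g/eq = 341.7 eq.
Each mole of Na₂CO₃ supplies 2 eq, so 341.7 / 2 = 170.9 mol.
Mass: 170.9 mol × 106 g/mol = 18,110 g.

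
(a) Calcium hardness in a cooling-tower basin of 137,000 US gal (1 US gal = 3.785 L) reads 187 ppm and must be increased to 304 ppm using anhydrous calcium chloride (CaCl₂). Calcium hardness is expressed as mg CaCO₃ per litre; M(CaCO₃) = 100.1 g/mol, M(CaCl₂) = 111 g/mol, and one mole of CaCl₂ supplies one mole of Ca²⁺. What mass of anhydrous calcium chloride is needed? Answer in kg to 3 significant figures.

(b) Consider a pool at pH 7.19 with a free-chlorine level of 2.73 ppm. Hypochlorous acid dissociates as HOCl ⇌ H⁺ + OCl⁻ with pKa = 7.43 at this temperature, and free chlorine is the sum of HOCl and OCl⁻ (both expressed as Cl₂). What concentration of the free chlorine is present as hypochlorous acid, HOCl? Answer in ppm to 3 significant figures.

(a) Volume: 137,000 US gal × 3.785 L/gal = 518,545 L.
(a) Hardness to add: (304 − 187) = 117 mg/L as CaCO₃ × 518,545 L = 60,670 g as CaCO₃.
(a) Moles of Ca²⁺ (1 mol Ca²⁺ ≡ 1 mol CaCO₃): 60,670 / 100.1 g/mol = 606.1 mol.
(a) Mass of CaCl₂: 606.1 × 111 = 67,280 g.

(b) [OCl⁻]/[HOCl] = 10^(pH − pKa) = 10^(7.19 − 7.43) = 10^-0.24 = 0.5754.
(b) Fraction as HOCl = 1 / (1 + 0.5754) = 0.6347.
(b) HOCl = 0.6347 × 2.73 ppm = 1.733 ppm.

(a) 67.3 kg; (b) 1.73 ppm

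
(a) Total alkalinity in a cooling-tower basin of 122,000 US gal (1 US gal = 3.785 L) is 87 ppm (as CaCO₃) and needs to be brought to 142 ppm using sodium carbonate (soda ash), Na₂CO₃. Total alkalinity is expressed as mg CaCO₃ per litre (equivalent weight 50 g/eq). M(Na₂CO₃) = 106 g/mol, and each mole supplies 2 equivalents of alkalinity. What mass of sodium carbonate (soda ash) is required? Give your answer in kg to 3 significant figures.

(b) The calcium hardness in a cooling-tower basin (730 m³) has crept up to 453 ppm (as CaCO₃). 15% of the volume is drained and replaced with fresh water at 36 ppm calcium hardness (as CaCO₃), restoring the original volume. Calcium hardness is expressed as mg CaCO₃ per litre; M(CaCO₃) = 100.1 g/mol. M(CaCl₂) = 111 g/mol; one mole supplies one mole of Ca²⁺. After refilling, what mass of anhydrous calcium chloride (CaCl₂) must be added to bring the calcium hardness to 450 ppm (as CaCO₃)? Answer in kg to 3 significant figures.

(a) Volume: 122,000 US gal × 3.785 L/gal = 461,770 L.
(a) Alkalinity to add: (142 − 87) = 55 mg/L as CaCO₃ × 461,770 L = 25,400 g as CaCO₃.
(a) Equivalents: 25,400 g ÷ 50 g/eq = 507.9 eq.
(a) Each mole of Na₂CO₃ supplies 2 eq, so 507.9 / 2 = 254 mol.
(a) Mass: 254 mol × 106 g/mol = 26,920 g.

(b) Volume: 730 m³ = 730,000 L.
(b) After draining 15% and refilling: 453 × 0.85 + 36 × 0.15 = 390.45 ppm.
(b) Deficit to target: 450 − 390.45 = 59.55 mg/L.
(b) As CaCO₃: 59.55 mg/L × 730,000 L = 43,470 g; ÷ 100.1 = 434.3 mol Ca²⁺.
(b) Mass: 434.3 × 111 = 48,210 g.

(a) 26.9 kg; (b) 48.2 kg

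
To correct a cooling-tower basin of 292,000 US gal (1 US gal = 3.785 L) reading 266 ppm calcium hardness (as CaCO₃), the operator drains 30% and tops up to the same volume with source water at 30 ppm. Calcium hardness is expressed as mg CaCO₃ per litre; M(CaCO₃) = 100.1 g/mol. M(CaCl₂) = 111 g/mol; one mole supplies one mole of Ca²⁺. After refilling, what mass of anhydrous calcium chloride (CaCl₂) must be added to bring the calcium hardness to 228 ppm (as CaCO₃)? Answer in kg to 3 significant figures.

40.2 kg

Volume: 292,000 US gal × 3.785 L/gal = 1,105,220 L.
After draining 30% and refilling: 266 × 0.70 + 30 × 0.30 = 195.2 ppm.
Deficit to target: 228 − 195.2 = 32.8 mg/L.
As CaCO₃: 32.8 mg/L × 1,105,220 L = 36,250 g; ÷ 100.1 = 362.2 mol Ca²⁺.
Mass: 362.2 × 111 = 40,200 g.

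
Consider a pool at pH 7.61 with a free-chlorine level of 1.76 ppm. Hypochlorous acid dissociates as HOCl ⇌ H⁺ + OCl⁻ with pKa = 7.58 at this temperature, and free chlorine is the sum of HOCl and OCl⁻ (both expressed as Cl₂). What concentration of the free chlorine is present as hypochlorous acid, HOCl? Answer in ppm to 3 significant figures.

[OCl⁻]/[HOCl] = 10^(pH − pKa) = 10^(7.61 − 7.58) = 10^0.03 = 1.072.
Fraction as HOCl = 1 / (1 + 1.072) = 0.4827.
HOCl = 0.4827 × 1.76 ppm = 0.8496 ppm.

0.850 ppm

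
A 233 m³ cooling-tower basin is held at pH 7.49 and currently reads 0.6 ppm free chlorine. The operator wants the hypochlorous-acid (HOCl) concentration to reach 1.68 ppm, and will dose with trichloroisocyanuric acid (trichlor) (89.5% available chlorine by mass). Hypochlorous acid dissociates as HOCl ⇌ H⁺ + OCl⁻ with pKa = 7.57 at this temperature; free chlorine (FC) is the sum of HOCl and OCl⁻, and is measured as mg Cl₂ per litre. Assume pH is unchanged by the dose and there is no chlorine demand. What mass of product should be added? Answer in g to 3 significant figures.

Volume: 233 m³ = 233,000 L.
[OCl⁻]/[HOCl] = 10^(pH − pKa) = 10^(7.49 − 7.57) = 0.8318; fraction as HOCl = 1/(1 + 0.8318) = 0.5459.
Free chlorine required for 1.68 ppm HOCl: 1.68 / 0.5459 = 3.077 ppm.
FC to add: 3.077 − 0.6 = 2.477 mg/L as Cl₂.
Cl₂ equivalent: 2.477 mg/L × 233,000 L = 577.2 g.
Product at 89.5% available Cl: 577.2 / 0.895 = 644.9 g.

645 g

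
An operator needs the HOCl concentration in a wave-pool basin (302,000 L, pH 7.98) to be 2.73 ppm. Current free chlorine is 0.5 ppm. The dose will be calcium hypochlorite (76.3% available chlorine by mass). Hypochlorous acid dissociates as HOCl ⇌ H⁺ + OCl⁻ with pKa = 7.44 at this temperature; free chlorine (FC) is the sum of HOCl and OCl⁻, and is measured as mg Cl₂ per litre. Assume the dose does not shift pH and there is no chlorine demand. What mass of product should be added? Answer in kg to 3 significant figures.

[OCl⁻]/[HOCl] = 10^(pH − pKa) = 10^(7.98 − 7.44) = 3.467; fraction as HOCl = 1/(1 + 3.467) = 0.2238.
Free chlorine required for 2.73 ppm HOCl: 2.73 / 0.2238 = 12.2 ppm.
FC to add: 12.2 − 0.5 = 11.7 mg/L as Cl₂.
Cl₂ equivalent: 11.7 mg/L × 302,000 L = 3532 g.
Product at 76.3% available Cl: 3532 / 0.763 = 4629 g.

4.63 kg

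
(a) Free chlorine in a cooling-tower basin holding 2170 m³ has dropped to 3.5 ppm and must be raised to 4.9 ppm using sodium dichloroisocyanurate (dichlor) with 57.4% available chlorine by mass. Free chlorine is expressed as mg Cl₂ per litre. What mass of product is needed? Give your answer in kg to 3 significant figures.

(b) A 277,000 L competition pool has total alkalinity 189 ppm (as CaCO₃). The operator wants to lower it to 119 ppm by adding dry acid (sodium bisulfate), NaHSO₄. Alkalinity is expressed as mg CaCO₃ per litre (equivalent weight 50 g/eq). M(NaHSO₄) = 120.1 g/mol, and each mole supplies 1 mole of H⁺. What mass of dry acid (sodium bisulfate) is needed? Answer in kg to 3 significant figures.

(a) Volume: 2170 m³ = 2,170,000 L.
(a) Chlorine deficit: 4.9 − 3.5 = 1.4 ppm = 1.4 mg/L as Cl₂.
(a) Cl₂ equivalent needed: 1.4 mg/L × 2,170,000 L = 3,038,000 mg = 3038 g.
(a) Product at 57.4% available chlorine: 3038 / 0.574 = 5293 g.

(b) Alkalinity to neutralize: (189 − 119) = 70 mg/L as CaCO₃ × 277,000 L = 19,390 g as CaCO₃.
(b) Equivalents of H⁺ required: 19,390 ÷ 50 g/eq = 387.8 eq = 387.8 mol NaHSO₄.
(b) Mass of NaHSO₄: 387.8 × 120.1 = 46,570 g.

(a) 5.29 kg; (b) 46.6 kg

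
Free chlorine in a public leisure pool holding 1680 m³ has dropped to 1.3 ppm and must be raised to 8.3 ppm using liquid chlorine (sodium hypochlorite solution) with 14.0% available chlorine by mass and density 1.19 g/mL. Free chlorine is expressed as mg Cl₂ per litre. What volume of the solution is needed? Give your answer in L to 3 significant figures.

70.6 L

Volume: 1680 m³ = 1,680,000 L.
Chlorine deficit: 8.3 − 1.3 = 7 ppm = 7 mg/L as Cl₂.
Cl₂ equivalent needed: 7 mg/L × 1,680,000 L = 11,760,000 mg = 11,760 g.
Product at 14.0% available chlorine: 11,760 / 0.14 = 84,000 g.
Volume at density 1.19 g/mL: 84,000 g ÷ 1.19 g/mL = 70,590 mL.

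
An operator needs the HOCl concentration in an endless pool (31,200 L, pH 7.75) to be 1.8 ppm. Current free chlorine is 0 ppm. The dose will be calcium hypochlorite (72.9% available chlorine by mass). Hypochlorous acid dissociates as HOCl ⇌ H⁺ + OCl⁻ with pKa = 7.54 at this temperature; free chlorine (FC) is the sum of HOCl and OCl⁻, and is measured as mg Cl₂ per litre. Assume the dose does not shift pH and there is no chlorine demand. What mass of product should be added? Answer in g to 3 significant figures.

202 g

[OCl⁻]/[HOCl] = 10^(pH − pKa) = 10^(7.75 − 7.54) = 1.622; fraction as HOCl = 1/(1 + 1.622) = 0.3814.
Free chlorine required for 1.8 ppm HOCl: 1.8 / 0.3814 = 4.719 ppm.
FC to add: 4.719 − 0 = 4.719 mg/L as Cl₂.
Cl₂ equivalent: 4.719 mg/L × 31,200 L = 147.2 g.
Product at 72.9% available Cl: 147.2 / 0.729 = 202 g.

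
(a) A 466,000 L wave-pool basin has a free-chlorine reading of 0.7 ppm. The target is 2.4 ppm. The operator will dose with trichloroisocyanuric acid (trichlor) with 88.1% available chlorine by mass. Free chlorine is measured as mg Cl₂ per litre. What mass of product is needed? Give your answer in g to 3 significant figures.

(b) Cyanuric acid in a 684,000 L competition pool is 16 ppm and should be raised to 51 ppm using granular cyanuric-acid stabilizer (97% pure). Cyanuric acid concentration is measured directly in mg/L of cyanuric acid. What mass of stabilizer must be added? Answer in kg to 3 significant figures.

(a) 899 g; (b) 24.7 kg

(a) Chlorine deficit: 2.4 − 0.7 = 1.7 ppm = 1.7 mg/L as Cl₂.
(a) Cl₂ equivalent needed: 1.7 mg/L × 466,000 L = 792,200 mg = 792.2 g.
(a) Product at 88.1% available chlorine: 792.2 / 0.881 = 899.2 g.

(b) CYA to add: (51 − 16) = 35 mg/L × 684,000 L = 23,940 g cyanuric acid.
(b) At 97% purity: 23,940 / 0.97 = 24,680 g product.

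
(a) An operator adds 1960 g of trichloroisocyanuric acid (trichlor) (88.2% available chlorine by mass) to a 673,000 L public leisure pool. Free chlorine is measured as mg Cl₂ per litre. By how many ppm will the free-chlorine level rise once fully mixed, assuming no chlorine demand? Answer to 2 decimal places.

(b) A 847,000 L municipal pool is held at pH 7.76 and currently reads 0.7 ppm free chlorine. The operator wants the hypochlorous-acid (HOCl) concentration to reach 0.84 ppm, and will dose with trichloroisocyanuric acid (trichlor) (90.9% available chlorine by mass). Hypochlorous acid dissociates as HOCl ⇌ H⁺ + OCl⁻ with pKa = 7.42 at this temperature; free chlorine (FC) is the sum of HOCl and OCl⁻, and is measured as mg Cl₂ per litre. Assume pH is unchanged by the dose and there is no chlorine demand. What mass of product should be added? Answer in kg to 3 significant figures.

(a) Available chlorine delivered: 1960 g × 0.882 = 1729 g as Cl₂.
(a) Concentration rise: 1729 g / 673,000 L = 2.569 mg/L = 2.57 ppm.

(b) [OCl⁻]/[HOCl] = 10^(pH − pKa) = 10^(7.76 − 7.42) = 2.188; fraction as HOCl = 1/(1 + 2.188) = 0.3137.
(b) Free chlorine required for 0.84 ppm HOCl: 0.84 / 0.3137 = 2.678 ppm.
(b) FC to add: 2.678 − 0.7 = 1.978 mg/L as Cl₂.
(b) Cl₂ equivalent: 1.978 mg/L × 847,000 L = 1675 g.
(b) Product at 90.9% available Cl: 1675 / 0.909 = 1843 g.

(a) 2.57 ppm; (b) 1.84 kg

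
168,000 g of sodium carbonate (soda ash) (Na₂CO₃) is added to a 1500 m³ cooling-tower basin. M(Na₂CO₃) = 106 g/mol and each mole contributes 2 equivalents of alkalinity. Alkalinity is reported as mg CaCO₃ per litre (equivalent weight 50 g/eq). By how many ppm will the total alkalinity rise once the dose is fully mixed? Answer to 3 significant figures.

106 ppm

Volume: 1500 m³ = 1,500,000 L.
Moles of Na₂CO₃: 168,000 g ÷ 106 g/mol = 1585 mol → 3170 eq of alkalinity.
As CaCO₃: 3170 eq × 50 g/eq = 158,500 g.
Rise: 158,500 g / 1,500,000 L × 1000 = 105.7 mg/L.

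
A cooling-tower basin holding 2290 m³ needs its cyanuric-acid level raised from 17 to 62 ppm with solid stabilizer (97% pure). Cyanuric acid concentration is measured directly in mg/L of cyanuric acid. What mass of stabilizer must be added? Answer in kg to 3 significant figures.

106 kg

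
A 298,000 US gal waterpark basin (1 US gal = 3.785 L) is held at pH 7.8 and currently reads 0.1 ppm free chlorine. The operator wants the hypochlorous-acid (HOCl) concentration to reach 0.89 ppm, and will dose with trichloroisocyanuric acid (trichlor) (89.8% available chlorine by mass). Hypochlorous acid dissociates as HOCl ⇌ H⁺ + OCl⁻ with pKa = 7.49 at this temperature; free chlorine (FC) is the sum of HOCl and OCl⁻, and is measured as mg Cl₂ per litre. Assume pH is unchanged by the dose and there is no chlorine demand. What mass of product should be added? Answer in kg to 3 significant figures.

Volume: 298,000 US gal × 3.785 L/gal = 1,127,930 L.
[OCl⁻]/[HOCl] = 10^(pH − pKa) = 10^(7.8 − 7.49) = 2.042; fraction as HOCl = 1/(1 + 2.042) = 0.3288.
Free chlorine required for 0.89 ppm HOCl: 0.89 / 0.3288 = 2.707 ppm.
FC to add: 2.707 − 0.1 = 2.607 mg/L as Cl₂.
Cl₂ equivalent: 2.607 mg/L × 1,127,930 L = 2941 g.
Product at 89.8% available Cl: 2941 / 0.898 = 3275 g.

3.27 kg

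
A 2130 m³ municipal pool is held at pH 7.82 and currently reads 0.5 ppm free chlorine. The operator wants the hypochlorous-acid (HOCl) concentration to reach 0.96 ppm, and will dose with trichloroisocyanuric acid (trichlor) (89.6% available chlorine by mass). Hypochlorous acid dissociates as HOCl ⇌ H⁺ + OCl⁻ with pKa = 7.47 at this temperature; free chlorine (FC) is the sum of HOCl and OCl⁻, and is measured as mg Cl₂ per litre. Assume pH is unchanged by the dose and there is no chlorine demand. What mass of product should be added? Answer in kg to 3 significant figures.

Volume: 2130 m³ = 2,130,000 L.
[OCl⁻]/[HOCl] = 10^(pH − pKa) = 10^(7.82 − 7.47) = 2.239; fraction as HOCl = 1/(1 + 2.239) = 0.3088.
Free chlorine required for 0.96 ppm HOCl: 0.96 / 0.3088 = 3.109 ppm.
FC to add: 3.109 − 0.5 = 2.609 mg/L as Cl₂.
Cl₂ equivalent: 2.609 mg/L × 2,130,000 L = 5558 g.
Product at 89.6% available Cl: 5558 / 0.896 = 6203 g.

6.20 kg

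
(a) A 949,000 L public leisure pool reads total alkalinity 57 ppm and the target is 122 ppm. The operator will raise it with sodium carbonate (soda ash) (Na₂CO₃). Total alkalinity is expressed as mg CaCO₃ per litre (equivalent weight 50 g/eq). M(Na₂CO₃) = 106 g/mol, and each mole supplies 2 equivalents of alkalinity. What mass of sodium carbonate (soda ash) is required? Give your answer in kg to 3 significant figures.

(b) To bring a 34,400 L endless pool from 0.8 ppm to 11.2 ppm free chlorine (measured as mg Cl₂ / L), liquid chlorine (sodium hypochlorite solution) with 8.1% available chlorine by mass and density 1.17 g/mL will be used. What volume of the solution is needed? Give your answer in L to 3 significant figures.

(a) 65.4 kg; (b) 3.78 L

(a) Alkalinity to add: (122 − 57) = 65 mg/L as CaCO₃ × 949,000 L = 61,680 g as CaCO₃.
(a) Equivalents: 61,680 g ÷ 50 g/eq = 1234 eq.
(a) Each mole of Na₂CO₃ supplies 2 eq, so 1234 / 2 = 616.9 mol.
(a) Mass: 616.9 mol × 106 g/mol = 65,390 g.

(b) Chlorine deficit: 11.2 − 0.8 = 10.4 ppm = 10.4 mg/L as Cl₂.
(b) Cl₂ equivalent needed: 10.4 mg/L × 34,400 L = 357,800 mg = 357.8 g.
(b) Product at 8.1% available chlorine: 357.8 / 0.081 = 4417 g.
(b) Volume at density 1.17 g/mL: 4417 g ÷ 1.17 g/mL = 3775 mL.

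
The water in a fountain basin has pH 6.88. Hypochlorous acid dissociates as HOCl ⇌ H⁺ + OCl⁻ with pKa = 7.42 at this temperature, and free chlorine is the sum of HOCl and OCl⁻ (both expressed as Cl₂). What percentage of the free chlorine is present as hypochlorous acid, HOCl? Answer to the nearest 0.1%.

[OCl⁻]/[HOCl] = 10^(pH − pKa) = 10^(6.88 − 7.42) = 10^-0.54 = 0.2884.
Fraction as HOCl = 1 / (1 + 0.2884) = 0.7762.

77.6%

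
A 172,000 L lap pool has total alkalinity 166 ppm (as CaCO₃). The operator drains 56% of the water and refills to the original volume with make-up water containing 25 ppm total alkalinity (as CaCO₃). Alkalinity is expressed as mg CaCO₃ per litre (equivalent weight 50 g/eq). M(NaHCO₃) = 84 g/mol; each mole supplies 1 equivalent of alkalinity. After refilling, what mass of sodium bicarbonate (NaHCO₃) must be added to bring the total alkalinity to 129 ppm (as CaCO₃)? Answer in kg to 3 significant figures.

12.1 kg

After draining 56% and refilling: 166 × 0.44 + 25 × 0.56 = 87.04 ppm.
Deficit to target: 129 − 87.04 = 41.96 mg/L.
As CaCO₃: 41.96 mg/L × 172,000 L = 7217 g; ÷ 50 g/eq ÷ 1 = 144.3 mol NaHCO₃.
Mass: 144.3 × 84 = 12,120 g.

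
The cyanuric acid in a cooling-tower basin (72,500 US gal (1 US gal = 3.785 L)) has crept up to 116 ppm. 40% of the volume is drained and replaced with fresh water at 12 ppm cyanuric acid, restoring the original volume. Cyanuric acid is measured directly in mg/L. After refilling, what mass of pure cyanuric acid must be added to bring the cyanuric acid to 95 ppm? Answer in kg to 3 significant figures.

Volume: 72,500 US gal × 3.785 L/gal = 274,412 L.
After draining 40% and refilling: 116 × 0.60 + 12 × 0.40 = 74.4 ppm.
Deficit to target: 95 − 74.4 = 20.6 mg/L.
Mass: 20.6 mg/L × 274,412 L = 5653 g cyanuric acid.

5.65 kg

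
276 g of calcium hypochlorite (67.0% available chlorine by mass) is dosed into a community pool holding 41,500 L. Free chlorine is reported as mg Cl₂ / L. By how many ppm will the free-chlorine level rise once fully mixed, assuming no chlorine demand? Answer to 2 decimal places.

4.46 ppm

Available chlorine delivered: 276 g × 0.67 = 184.9 g as Cl₂.
Concentration rise: 184.9 g / 41,500 L = 4.456 mg/L = 4.46 ppm.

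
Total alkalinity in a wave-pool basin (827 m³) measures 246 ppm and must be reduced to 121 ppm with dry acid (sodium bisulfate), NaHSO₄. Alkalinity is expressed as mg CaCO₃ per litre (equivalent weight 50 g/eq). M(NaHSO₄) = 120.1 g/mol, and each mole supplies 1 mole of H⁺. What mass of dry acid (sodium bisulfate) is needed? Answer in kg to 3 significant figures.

Volume: 827 m³ = 827,000 L.
Alkalinity to neutralize: (246 − 121) = 125 mg/L as CaCO₃ × 827,000 L = 103,400 g as CaCO₃.
Equivalents of H⁺ required: 103,400 ÷ 50 g/eq = 2068 eq = 2068 mol NaHSO₄.
Mass of NaHSO₄: 2068 × 120.1 = 248,300 g.

248 kg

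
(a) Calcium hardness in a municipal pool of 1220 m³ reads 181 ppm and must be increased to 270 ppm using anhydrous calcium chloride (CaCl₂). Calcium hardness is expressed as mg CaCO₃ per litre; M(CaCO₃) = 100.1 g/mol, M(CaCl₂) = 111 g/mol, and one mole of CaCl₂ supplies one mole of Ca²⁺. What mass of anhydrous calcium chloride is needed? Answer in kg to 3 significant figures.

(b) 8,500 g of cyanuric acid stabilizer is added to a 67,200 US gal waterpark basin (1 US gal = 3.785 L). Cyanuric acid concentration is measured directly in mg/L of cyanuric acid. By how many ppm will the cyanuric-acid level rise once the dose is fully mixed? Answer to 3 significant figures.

(a) 120 kg; (b) 33.4 ppm

(a) Volume: 1220 m³ = 1,220,000 L.
(a) Hardness to add: (270 − 181) = 89 mg/L as CaCO₃ × 1,220,000 L = 108,600 g as CaCO₃.
(a) Moles of Ca²⁺ (1 mol Ca²⁺ ≡ 1 mol CaCO₃): 108,600 / 100.1 g/mol = 1085 mol.
(a) Mass of CaCl₂: 1085 × 111 = 120,400 g.

(b) Volume: 67,200 US gal × 3.785 L/gal = 254,352 L.
(b) Rise: 8,500 g / 254,352 L × 1000 = 33.42 mg/L.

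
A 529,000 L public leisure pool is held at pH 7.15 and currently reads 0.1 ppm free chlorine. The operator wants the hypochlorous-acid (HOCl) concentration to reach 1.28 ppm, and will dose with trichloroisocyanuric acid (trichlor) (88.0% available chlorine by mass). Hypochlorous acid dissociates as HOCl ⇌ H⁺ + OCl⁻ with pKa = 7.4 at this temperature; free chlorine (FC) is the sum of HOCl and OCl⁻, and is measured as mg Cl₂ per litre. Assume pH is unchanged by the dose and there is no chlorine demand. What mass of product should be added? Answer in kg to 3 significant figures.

[OCl⁻]/[HOCl] = 10^(pH − pKa) = 10^(7.15 − 7.4) = 0.5623; fraction as HOCl = 1/(1 + 0.5623) = 0.6401.
Free chlorine required for 1.28 ppm HOCl: 1.28 / 0.6401 = 2 ppm.
FC to add: 2 − 0.1 = 1.9 mg/L as Cl₂.
Cl₂ equivalent: 1.9 mg/L × 529,000 L = 1005 g.
Product at 88.0% available Cl: 1005 / 0.88 = 1142 g.

1.14 kg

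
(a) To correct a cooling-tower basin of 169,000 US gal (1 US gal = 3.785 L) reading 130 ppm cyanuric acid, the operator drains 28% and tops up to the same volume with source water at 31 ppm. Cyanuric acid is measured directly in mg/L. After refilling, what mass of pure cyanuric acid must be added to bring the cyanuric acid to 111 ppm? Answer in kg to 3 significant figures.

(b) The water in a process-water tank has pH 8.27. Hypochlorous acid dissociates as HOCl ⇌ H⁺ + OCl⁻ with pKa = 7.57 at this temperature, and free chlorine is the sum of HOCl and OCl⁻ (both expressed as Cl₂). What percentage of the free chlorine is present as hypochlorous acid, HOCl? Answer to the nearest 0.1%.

(a) Volume: 169,000 US gal × 3.785 L/gal = 639,665 L.
(a) After draining 28% and refilling: 130 × 0.72 + 31 × 0.28 = 102.28 ppm.
(a) Deficit to target: 111 − 102.28 = 8.72 mg/L.
(a) Mass: 8.72 mg/L × 639,665 L = 5578 g cyanuric acid.

(b) [OCl⁻]/[HOCl] = 10^(pH − pKa) = 10^(8.27 − 7.57) = 10^0.70 = 5.012.
(b) Fraction as HOCl = 1 / (1 + 5.012) = 0.1663.

(a) 5.58 kg; (b) 16.6%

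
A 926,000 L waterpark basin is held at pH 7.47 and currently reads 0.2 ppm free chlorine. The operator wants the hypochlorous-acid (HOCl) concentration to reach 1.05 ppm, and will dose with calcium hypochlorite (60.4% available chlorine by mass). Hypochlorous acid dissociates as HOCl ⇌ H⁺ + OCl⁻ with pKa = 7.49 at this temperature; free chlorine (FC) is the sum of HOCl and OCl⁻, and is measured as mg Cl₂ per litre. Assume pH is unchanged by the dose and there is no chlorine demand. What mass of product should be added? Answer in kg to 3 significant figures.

[OCl⁻]/[HOCl] = 10^(pH − pKa) = 10^(7.47 − 7.49) = 0.955; fraction as HOCl = 1/(1 + 0.955) = 0.5115.
Free chlorine required for 1.05 ppm HOCl: 1.05 / 0.5115 = 2.053 ppm.
FC to add: 2.053 − 0.2 = 1.853 mg/L as Cl₂.
Cl₂ equivalent: 1.853 mg/L × 926,000 L = 1716 g.
Product at 60.4% available Cl: 1716 / 0.604 = 2840 g.

2.84 kg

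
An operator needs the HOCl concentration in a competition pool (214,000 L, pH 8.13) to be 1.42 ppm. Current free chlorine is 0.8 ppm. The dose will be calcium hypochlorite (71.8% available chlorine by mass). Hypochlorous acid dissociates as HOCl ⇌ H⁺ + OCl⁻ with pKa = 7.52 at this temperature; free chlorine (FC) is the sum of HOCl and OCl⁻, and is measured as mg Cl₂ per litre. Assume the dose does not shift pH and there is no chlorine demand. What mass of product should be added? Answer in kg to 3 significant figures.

1.91 kg

[OCl⁻]/[HOCl] = 10^(pH − pKa) = 10^(8.13 − 7.52) = 4.074; fraction as HOCl = 1/(1 + 4.074) = 0.1971.
Free chlorine required for 1.42 ppm HOCl: 1.42 / 0.1971 = 7.205 ppm.
FC to add: 7.205 − 0.8 = 6.405 mg/L as Cl₂.
Cl₂ equivalent: 6.405 mg/L × 214,000 L = 1371 g.
Product at 71.8% available Cl: 1371 / 0.718 = 1909 g.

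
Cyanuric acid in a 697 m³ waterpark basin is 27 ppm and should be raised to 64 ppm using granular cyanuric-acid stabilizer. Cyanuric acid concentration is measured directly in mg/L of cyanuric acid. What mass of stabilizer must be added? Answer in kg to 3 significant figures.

25.8 kg

Volume: 697 m³ = 697,000 L.
CYA to add: (64 − 27) = 37 mg/L × 697,000 L = 25,790 g cyanuric acid.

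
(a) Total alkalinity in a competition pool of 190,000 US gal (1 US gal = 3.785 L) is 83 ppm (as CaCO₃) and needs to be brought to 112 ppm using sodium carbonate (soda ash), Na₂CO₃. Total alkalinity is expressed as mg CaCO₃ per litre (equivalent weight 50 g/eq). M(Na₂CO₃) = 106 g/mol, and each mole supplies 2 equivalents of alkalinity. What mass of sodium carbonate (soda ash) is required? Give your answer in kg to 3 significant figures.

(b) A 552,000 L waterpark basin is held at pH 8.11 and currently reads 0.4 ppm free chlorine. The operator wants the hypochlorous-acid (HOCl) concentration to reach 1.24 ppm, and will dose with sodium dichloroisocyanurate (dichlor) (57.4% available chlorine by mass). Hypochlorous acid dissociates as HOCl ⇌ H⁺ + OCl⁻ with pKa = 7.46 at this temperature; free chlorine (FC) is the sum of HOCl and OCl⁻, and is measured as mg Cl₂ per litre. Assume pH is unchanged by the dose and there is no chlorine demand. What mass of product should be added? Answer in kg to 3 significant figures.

(a) 22.1 kg; (b) 6.13 kg

(a) Volume: 190,000 US gal × 3.785 L/gal = 719,150 L.
(a) Alkalinity to add: (112 − 83) = 29 mg/L as CaCO₃ × 719,150 L = 20,860 g as CaCO₃.
(a) Equivalents: 20,860 g ÷ 50 g/eq = 417.1 eq.
(a) Each mole of Na₂CO₃ supplies 2 eq, so 417.1 / 2 = 208.6 mol.
(a) Mass: 208.6 mol × 106 g/mol = 22,110 g.

(b) [OCl⁻]/[HOCl] = 10^(pH − pKa) = 10^(8.11 − 7.46) = 4.467; fraction as HOCl = 1/(1 + 4.467) = 0.1829.
(b) Free chlorine required for 1.24 ppm HOCl: 1.24 / 0.1829 = 6.779 ppm.
(b) FC to add: 6.779 − 0.4 = 6.379 mg/L as Cl₂.
(b) Cl₂ equivalent: 6.379 mg/L × 552,000 L = 3521 g.
(b) Product at 57.4% available Cl: 3521 / 0.574 = 6134 g.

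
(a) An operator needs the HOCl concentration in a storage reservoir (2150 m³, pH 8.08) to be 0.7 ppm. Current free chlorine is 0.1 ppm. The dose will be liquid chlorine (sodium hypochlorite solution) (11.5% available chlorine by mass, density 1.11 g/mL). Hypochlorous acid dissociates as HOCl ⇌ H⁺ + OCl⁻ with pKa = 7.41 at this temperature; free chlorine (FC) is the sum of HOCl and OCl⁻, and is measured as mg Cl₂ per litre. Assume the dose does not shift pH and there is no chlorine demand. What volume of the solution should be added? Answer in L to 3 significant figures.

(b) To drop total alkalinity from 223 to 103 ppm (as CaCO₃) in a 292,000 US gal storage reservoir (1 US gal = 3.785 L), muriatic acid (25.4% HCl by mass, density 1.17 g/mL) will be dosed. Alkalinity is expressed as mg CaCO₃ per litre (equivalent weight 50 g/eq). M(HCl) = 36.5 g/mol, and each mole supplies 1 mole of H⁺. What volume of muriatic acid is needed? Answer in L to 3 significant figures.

(a) Volume: 2150 m³ = 2,150,000 L.
(a) [OCl⁻]/[HOCl] = 10^(pH − pKa) = 10^(8.08 − 7.41) = 4.677; fraction as HOCl = 1/(1 + 4.677) = 0.1761.
(a) Free chlorine required for 0.7 ppm HOCl: 0.7 / 0.1761 = 3.974 ppm.
(a) FC to add: 3.974 − 0.1 = 3.874 mg/L as Cl₂.
(a) Cl₂ equivalent: 3.874 mg/L × 2,150,000 L = 8329 g.
(a) Product at 11.5% available Cl: 8329 / 0.115 = 72,430 g.
(a) Volume: 72,430 g ÷ 1.11 g/mL = 65,250 mL.

(b) Volume: 292,000 US gal × 3.785 L/gal = 1,105,220 L.
(b) Alkalinity to neutralize: (223 − 103) = 120 mg/L as CaCO₃ × 1,105,220 L = 132,600 g as CaCO₃.
(b) Equivalents of H⁺ required: 132,600 ÷ 50 g/eq = 2653 eq = 2653 mol HCl.
(b) Mass of HCl: 2653 × 36.5 = 96,820 g.
(b) Mass of 25.4% solution: 96,820 / 0.254 = 381,200 g.
(b) Volume: 381,200 g ÷ 1.17 g/mL = 325,800 mL.

(a) 65.3 L; (b) 326 L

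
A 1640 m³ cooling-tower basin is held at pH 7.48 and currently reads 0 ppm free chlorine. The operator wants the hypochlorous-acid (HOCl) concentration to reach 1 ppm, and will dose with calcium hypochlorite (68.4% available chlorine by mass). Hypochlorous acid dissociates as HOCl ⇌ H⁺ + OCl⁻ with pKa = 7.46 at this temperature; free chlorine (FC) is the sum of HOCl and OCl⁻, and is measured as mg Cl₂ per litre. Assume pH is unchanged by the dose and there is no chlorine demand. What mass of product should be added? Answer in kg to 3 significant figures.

Volume: 1640 m³ = 1,640,000 L.
[OCl⁻]/[HOCl] = 10^(pH − pKa) = 10^(7.48 − 7.46) = 1.047; fraction as HOCl = 1/(1 + 1.047) = 0.4885.
Free chlorine required for 1 ppm HOCl: 1 / 0.4885 = 2.047 ppm.
FC to add: 2.047 − 0 = 2.047 mg/L as Cl₂.
Cl₂ equivalent: 2.047 mg/L × 1,640,000 L = 3357 g.
Product at 68.4% available Cl: 3357 / 0.684 = 4908 g.

4.91 kg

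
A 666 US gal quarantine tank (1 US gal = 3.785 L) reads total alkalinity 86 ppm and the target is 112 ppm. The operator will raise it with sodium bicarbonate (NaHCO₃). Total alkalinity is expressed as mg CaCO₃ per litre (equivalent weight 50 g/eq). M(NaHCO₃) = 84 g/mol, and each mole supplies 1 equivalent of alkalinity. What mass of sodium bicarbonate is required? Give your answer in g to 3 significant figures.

110 g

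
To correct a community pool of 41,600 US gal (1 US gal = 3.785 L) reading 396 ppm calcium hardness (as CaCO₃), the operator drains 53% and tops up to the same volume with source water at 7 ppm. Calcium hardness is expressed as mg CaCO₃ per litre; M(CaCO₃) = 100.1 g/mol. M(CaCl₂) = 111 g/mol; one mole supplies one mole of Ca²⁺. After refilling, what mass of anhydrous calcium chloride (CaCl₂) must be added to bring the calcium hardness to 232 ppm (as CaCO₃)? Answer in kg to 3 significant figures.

7.36 kg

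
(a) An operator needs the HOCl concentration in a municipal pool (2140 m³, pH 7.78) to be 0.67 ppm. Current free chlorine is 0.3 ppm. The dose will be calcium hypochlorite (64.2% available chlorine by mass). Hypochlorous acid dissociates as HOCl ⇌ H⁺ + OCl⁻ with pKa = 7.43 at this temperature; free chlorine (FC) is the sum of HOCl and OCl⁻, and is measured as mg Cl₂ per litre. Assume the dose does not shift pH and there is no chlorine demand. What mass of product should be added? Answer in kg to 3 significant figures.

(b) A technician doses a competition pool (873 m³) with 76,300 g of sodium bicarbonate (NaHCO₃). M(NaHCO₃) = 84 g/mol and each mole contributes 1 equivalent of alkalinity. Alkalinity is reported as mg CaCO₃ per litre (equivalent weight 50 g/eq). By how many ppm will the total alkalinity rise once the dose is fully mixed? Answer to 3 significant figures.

(a) 6.23 kg; (b) 52.0 ppm

(a) Volume: 2140 m³ = 2,140,000 L.
(a) [OCl⁻]/[HOCl] = 10^(pH − pKa) = 10^(7.78 − 7.43) = 2.239; fraction as HOCl = 1/(1 + 2.239) = 0.3088.
(a) Free chlorine required for 0.67 ppm HOCl: 0.67 / 0.3088 = 2.17 ppm.
(a) FC to add: 2.17 − 0.3 = 1.87 mg/L as Cl₂.
(a) Cl₂ equivalent: 1.87 mg/L × 2,140,000 L = 4002 g.
(a) Product at 64.2% available Cl: 4002 / 0.642 = 6233 g.

(b) Volume: 873 m³ = 873,000 L.
(b) Moles of NaHCO₃: 76,300 g ÷ 84 g/mol = 908.3 mol → 908.3 eq of alkalinity.
(b) As CaCO₃: 908.3 eq × 50 g/eq = 45,420 g.
(b) Rise: 45,420 g / 873,000 L × 1000 = 52.02 mg/L.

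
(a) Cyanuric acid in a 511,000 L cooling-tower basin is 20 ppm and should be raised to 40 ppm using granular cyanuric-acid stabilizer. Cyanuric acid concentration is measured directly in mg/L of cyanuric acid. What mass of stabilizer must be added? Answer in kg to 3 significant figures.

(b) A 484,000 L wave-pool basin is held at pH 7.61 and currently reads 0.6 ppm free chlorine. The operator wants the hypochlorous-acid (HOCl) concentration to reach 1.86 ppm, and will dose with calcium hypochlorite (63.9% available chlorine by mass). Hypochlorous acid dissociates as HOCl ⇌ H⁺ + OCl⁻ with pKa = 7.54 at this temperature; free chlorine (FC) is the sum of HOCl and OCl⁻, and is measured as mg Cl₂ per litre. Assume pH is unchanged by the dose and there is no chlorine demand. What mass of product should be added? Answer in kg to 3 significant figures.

(a) CYA to add: (40 − 20) = 20 mg/L × 511,000 L = 10,220 g cyanuric acid.

(b) [OCl⁻]/[HOCl] = 10^(pH − pKa) = 10^(7.61 − 7.54) = 1.175; fraction as HOCl = 1/(1 + 1.175) = 0.4598.
(b) Free chlorine required for 1.86 ppm HOCl: 1.86 / 0.4598 = 4.045 ppm.
(b) FC to add: 4.045 − 0.6 = 3.445 mg/L as Cl₂.
(b) Cl₂ equivalent: 3.445 mg/L × 484,000 L = 1668 g.
(b) Product at 63.9% available Cl: 1668 / 0.639 = 2610 g.

(a) 10.2 kg; (b) 2.61 kg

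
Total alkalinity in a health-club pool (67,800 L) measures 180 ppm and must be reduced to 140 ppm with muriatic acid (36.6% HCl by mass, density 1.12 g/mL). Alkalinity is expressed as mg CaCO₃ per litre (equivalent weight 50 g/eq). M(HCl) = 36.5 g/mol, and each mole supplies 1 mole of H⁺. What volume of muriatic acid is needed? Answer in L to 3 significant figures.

Alkalinity to neutralize: (180 − 140) = 40 mg/L as CaCO₃ × 67,800 L = 2712 g as CaCO₃.
Equivalents of H⁺ required: 2712 ÷ 50 g/eq = 54.24 eq = 54.24 mol HCl.
Mass of HCl: 54.24 × 36.5 = 1980 g.
Mass of 36.6% solution: 1980 / 0.366 = 5409 g.
Volume: 5409 g ÷ 1.12 g/mL = 4830 mL.

4.83 L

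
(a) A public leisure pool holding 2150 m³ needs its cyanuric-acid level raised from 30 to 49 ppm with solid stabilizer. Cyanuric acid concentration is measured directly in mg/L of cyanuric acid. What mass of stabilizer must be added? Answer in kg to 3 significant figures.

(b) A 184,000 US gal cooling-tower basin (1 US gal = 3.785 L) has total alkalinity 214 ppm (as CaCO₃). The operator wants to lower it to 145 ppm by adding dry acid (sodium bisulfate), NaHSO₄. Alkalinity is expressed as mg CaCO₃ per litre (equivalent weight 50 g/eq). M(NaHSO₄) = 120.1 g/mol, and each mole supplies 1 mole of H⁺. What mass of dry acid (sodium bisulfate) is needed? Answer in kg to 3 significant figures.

(a) Volume: 2150 m³ = 2,150,000 L.
(a) CYA to add: (49 − 30) = 19 mg/L × 2,150,000 L = 40,850 g cyanuric acid.

(b) Volume: 184,000 US gal × 3.785 L/gal = 696,440 L.
(b) Alkalinity to neutralize: (214 − 145) = 69 mg/L as CaCO₃ × 696,440 L = 48,050 g as CaCO₃.
(b) Equivalents of H⁺ required: 48,050 ÷ 50 g/eq = 961.1 eq = 961.1 mol NaHSO₄.
(b) Mass of NaHSO₄: 961.1 × 120.1 = 115,400 g.

(a) 40.9 kg; (b) 115 kg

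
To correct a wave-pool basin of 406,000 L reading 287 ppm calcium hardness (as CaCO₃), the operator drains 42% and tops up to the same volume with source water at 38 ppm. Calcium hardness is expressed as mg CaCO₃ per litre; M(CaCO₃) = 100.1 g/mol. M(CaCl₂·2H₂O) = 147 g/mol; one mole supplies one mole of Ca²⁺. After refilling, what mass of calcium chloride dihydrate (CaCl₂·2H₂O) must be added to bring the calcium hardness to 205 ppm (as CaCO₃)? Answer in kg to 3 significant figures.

13.5 kg

After draining 42% and refilling: 287 × 0.58 + 38 × 0.42 = 182.42 ppm.
Deficit to target: 205 − 182.42 = 22.58 mg/L.
As CaCO₃: 22.58 mg/L × 406,000 L = 9167 g; ÷ 100.1 = 91.58 mol Ca²⁺.
Mass: 91.58 × 147 = 13,460 g.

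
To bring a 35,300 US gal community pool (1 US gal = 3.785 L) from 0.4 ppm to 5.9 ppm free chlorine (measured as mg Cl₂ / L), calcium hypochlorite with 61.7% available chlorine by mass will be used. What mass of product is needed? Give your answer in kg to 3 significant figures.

Volume: 35,300 US gal × 3.785 L/gal = 133,610 L.
Chlorine deficit: 5.9 − 0.4 = 5.5 ppm = 5.5 mg/L as Cl₂.
Cl₂ equivalent needed: 5.5 mg/L × 133,610 L = 734,900 mg = 734.9 g.
Product at 61.7% available chlorine: 734.9 / 0.617 = 1191 g.

1.19 kg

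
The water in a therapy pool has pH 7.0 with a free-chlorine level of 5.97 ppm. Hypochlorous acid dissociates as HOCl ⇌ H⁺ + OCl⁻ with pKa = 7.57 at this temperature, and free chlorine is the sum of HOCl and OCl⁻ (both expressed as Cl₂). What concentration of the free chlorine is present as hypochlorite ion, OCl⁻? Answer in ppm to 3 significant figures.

1.27 ppm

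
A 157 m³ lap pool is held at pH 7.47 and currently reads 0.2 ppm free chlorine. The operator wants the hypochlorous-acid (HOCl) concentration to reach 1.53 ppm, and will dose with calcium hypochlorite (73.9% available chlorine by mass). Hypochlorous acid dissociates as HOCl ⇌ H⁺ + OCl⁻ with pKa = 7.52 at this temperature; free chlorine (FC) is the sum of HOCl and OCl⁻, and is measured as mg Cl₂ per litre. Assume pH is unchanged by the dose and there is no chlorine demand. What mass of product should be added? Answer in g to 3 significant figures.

572 g

Volume: 157 m³ = 157,000 L.
[OCl⁻]/[HOCl] = 10^(pH − pKa) = 10^(7.47 − 7.52) = 0.8913; fraction as HOCl = 1/(1 + 0.8913) = 0.5288.
Free chlorine required for 1.53 ppm HOCl: 1.53 / 0.5288 = 2.894 ppm.
FC to add: 2.894 − 0.2 = 2.694 mg/L as Cl₂.
Cl₂ equivalent: 2.694 mg/L × 157,000 L = 422.9 g.
Product at 73.9% available Cl: 422.9 / 0.739 = 572.3 g.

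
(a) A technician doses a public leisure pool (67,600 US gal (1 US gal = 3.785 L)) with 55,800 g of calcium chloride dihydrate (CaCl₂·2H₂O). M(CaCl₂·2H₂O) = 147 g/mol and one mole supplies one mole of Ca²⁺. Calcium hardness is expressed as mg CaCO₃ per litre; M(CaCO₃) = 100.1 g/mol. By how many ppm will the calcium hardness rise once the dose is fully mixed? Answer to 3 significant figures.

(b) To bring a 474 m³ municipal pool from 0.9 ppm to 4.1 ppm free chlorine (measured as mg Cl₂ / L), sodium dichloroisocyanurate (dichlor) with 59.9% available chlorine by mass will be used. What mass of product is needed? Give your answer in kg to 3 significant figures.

(a) Volume: 67,600 US gal × 3.785 L/gal = 255,866 L.
(a) Moles of Ca²⁺: 55,800 g ÷ 147 g/mol = 379.6 mol.
(a) As CaCO₃: 379.6 mol × 100.1 g/mol = 38,000 g.
(a) Rise: 38,000 g / 255,866 L × 1000 = 148.5 mg/L.

(b) Volume: 474 m³ = 474,000 L.
(b) Chlorine deficit: 4.1 − 0.9 = 3.2 ppm = 3.2 mg/L as Cl₂.
(b) Cl₂ equivalent needed: 3.2 mg/L × 474,000 L = 1,517,000 mg = 1517 g.
(b) Product at 59.9% available chlorine: 1517 / 0.599 = 2532 g.

(a) 149 ppm; (b) 2.53 kg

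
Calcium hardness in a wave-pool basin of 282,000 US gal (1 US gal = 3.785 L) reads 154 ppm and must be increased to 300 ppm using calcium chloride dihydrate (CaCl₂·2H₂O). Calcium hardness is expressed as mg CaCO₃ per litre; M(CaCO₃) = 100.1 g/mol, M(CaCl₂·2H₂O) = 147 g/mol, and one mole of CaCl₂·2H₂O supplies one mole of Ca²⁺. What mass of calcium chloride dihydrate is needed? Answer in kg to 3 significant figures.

229 kg

Volume: 282,000 US gal × 3.785 L/gal = 1,067,370 L.
Hardness to add: (300 − 154) = 146 mg/L as CaCO₃ × 1,067,370 L = 155,800 g as CaCO₃.
Moles of Ca²⁺ (1 mol Ca²⁺ ≡ 1 mol CaCO₃): 155,800 / 100.1 g/mol = 1557 mol.
Mass of CaCl₂·2H₂O: 1557 × 147 = 228,900 g.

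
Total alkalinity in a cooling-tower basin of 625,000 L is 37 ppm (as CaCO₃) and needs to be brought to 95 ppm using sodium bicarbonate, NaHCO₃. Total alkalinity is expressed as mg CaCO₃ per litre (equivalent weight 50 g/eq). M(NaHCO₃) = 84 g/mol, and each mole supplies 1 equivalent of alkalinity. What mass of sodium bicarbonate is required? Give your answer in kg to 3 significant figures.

60.9 kg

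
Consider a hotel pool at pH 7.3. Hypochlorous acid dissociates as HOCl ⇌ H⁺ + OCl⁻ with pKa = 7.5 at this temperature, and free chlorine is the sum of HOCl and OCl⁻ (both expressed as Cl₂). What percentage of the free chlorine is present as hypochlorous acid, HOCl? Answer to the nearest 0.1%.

[OCl⁻]/[HOCl] = 10^(pH − pKa) = 10^(7.3 − 7.5) = 10^-0.20 = 0.631.
Fraction as HOCl = 1 / (1 + 0.631) = 0.6131.

61.3%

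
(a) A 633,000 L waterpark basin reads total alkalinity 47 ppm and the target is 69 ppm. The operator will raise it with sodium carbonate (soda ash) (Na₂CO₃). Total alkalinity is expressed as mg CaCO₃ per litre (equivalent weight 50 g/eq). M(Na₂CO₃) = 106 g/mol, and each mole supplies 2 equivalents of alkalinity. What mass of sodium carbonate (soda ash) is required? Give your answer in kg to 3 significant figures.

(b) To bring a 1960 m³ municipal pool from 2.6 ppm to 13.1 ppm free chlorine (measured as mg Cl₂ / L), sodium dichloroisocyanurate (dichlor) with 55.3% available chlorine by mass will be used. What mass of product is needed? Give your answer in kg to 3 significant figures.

(a) Alkalinity to add: (69 − 47) = 22 mg/L as CaCO₃ × 633,000 L = 13,930 g as CaCO₃.
(a) Equivalents: 13,930 g ÷ 50 g/eq = 278.5 eq.
(a) Each mole of Na₂CO₃ supplies 2 eq, so 278.5 / 2 = 139.3 mol.
(a) Mass: 139.3 mol × 106 g/mol = 14,760 g.

(b) Volume: 1960 m³ = 1,960,000 L.
(b) Chlorine deficit: 13.1 − 2.6 = 10.5 ppm = 10.5 mg/L as Cl₂.
(b) Cl₂ equivalent needed: 10.5 mg/L × 1,960,000 L = 20,580,000 mg = 20,580 g.
(b) Product at 55.3% available chlorine: 20,580 / 0.553 = 37,220 g.

(a) 14.8 kg; (b) 37.2 kg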